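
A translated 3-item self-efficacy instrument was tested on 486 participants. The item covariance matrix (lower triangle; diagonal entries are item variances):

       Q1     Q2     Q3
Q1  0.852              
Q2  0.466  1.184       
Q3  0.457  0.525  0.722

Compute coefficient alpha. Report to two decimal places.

α = 0.77

sum of item variances = 0.852 + 1.184 + 0.722 = 2.758
Σ_{i<j} σ_ij = 1.448
Var(T) = 2.758 + 2 × 1.448 = 5.654
α = (k/(k−1))·(1 − sum of item variances/Var(T)) = (3/2)·(1 − 2.758/5.654) = 0.77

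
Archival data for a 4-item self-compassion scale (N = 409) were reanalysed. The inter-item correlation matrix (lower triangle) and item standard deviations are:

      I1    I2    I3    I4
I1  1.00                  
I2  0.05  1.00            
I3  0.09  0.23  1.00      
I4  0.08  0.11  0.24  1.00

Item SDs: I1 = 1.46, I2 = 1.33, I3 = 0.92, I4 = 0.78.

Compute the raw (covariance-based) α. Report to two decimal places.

Σσ²ᵢ = 1.46² + 1.33² + 0.92² + 0.78² = 5.3553
Covariances σ_ij = r_ij · s_i · s_j:
  σ(I1,I2) = 0.05 × 1.46 × 1.33 = 0.0971
  σ(I1,I3) = 0.09 × 1.46 × 0.92 = 0.1209
  σ(I1,I4) = 0.08 × 1.46 × 0.78 = 0.0911
  σ(I2,I3) = 0.23 × 1.33 × 0.92 = 0.2814
  σ(I2,I4) = 0.11 × 1.33 × 0.78 = 0.1141
  σ(I3,I4) = 0.24 × 0.92 × 0.78 = 0.1722
σ²_T = Σσ²ᵢ + 2·Σσ_ij = 5.3553 + 2 × 0.8768 = 7.1089
α = (4/3)·(1 − 5.3553/7.1089) = 0.33

α = 0.33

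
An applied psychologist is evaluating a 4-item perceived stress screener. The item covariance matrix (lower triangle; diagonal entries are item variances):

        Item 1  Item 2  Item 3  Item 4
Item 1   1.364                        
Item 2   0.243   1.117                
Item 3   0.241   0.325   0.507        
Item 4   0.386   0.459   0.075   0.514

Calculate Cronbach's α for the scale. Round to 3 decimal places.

Σσ²ᵢ = 1.364 + 1.117 + 0.507 + 0.514 = 3.502
Sum of off-diagonal covariances = 1.729
σ²_T = 3.502 + 2 × 1.729 = 6.960
α = (k/(k−1))·(1 − Σσ²ᵢ/σ²_T) = (4/3)·(1 − 3.502/6.960) = 0.662

α = 0.662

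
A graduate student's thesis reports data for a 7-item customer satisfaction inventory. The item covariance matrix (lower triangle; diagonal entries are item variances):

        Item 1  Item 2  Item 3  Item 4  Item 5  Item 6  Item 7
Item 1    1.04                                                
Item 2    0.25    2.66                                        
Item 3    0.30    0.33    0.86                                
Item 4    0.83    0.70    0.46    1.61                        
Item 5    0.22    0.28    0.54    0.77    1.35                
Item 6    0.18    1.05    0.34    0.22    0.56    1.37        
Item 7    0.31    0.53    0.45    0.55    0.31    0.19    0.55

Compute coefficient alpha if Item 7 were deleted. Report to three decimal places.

Remaining items: Item 1, Item 2, Item 3, Item 4, Item 5, Item 6 (k = 6).
ΣVar(i) = 1.04 + 2.66 + 0.86 + 1.61 + 1.35 + 1.37 = 8.89
σ²_total = 8.89 + 2 × 7.03 = 22.95
α (item deleted) = (6/5)·(1 − 8.89/22.95) = 0.735

α = 0.735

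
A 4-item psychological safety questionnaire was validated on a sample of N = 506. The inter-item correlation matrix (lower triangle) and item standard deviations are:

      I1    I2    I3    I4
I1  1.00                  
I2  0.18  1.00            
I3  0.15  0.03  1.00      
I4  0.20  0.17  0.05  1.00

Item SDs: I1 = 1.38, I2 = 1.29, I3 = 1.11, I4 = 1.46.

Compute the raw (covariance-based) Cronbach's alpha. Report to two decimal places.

Σσ²ᵢ = 1.38² + 1.29² + 1.11² + 1.46² = 6.9322
Covariances σ_ij = r_ij · s_i · s_j:
  σ(I1,I2) = 0.18 × 1.38 × 1.29 = 0.3204
  σ(I1,I3) = 0.15 × 1.38 × 1.11 = 0.2298
  σ(I1,I4) = 0.20 × 1.38 × 1.46 = 0.4030
  σ(I2,I3) = 0.03 × 1.29 × 1.11 = 0.0430
  σ(I2,I4) = 0.17 × 1.29 × 1.46 = 0.3202
  σ(I3,I4) = 0.05 × 1.11 × 1.46 = 0.0810
σ²_T = Σσ²ᵢ + 2·Σσ_ij = 6.9322 + 2 × 1.3974 = 9.7270
α = (4/3)·(1 − 6.9322/9.7270) = 0.38

α = 0.38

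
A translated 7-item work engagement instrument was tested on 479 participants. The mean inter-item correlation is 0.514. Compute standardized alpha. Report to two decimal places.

Standardized α = k·r̄ / (1 + (k−1)·r̄) = 7 × 0.514 / (1 + 6 × 0.514)
  = 3.5980 / 4.0840 = 0.88

α = 0.88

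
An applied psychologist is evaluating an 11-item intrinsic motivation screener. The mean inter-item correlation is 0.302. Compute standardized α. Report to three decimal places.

Standardized α = k·r̄ / (1 + (k−1)·r̄) = 11 × 0.302 / (1 + 10 × 0.302)
  = 3.3220 / 4.0200 = 0.826

α = 0.826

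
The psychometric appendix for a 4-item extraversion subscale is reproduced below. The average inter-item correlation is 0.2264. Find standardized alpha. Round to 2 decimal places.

α = 0.54

Standardized α = k·r̄ / (1 + (k−1)·r̄) = 4 × 0.2264 / (1 + 3 × 0.2264)
  = 0.9056 / 1.6792 = 0.54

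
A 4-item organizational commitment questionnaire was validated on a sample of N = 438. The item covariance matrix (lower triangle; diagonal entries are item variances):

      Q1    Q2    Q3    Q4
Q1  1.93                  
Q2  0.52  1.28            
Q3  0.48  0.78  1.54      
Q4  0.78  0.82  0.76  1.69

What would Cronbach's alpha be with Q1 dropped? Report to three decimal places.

α = 0.767

Remaining items: Q2, Q3, Q4 (k = 3).
ΣVar(i) = 1.28 + 1.54 + 1.69 = 4.51
Var(T) = 4.51 + 2 × 2.36 = 9.23
α (item deleted) = (3/2)·(1 − 4.51/9.23) = 0.767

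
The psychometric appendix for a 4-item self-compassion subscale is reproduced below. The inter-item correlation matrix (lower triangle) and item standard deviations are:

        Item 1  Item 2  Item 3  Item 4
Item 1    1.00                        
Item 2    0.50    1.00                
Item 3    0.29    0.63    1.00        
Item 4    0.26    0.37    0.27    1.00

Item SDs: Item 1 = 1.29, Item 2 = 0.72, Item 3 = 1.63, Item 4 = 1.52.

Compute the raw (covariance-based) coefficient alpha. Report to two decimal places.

Σσ²ᵢ = 1.29² + 0.72² + 1.63² + 1.52² = 7.1498
Covariances σ_ij = r_ij · s_i · s_j:
  σ(Item 1,Item 2) = 0.50 × 1.29 × 0.72 = 0.4644
  σ(Item 1,Item 3) = 0.29 × 1.29 × 1.63 = 0.6098
  σ(Item 1,Item 4) = 0.26 × 1.29 × 1.52 = 0.5098
  σ(Item 2,Item 3) = 0.63 × 0.72 × 1.63 = 0.7394
  σ(Item 2,Item 4) = 0.37 × 0.72 × 1.52 = 0.4049
  σ(Item 3,Item 4) = 0.27 × 1.63 × 1.52 = 0.6690
σ²_T = Σσ²ᵢ + 2·Σσ_ij = 7.1498 + 2 × 3.3973 = 13.9444
α = (4/3)·(1 − 7.1498/13.9444) = 0.65

α = 0.65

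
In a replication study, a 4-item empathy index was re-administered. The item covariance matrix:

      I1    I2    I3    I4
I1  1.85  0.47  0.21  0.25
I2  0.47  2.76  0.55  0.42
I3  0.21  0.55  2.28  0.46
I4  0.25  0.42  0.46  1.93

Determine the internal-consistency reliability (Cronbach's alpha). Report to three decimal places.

α = 0.465

sum of item variances = 1.85 + 2.76 + 2.28 + 1.93 = 8.82
Sum of the distinct covariances = 2.36
σ²_total = 8.82 + 2 × 2.36 = 13.54
α = (k/(k−1))·(1 − sum of item variances/σ²_total) = (4/3)·(1 − 8.82/13.54) = 0.465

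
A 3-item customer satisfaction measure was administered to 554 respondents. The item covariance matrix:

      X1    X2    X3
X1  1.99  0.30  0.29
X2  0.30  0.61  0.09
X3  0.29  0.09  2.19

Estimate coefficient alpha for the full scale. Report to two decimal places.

coefficient alpha = 0.33

Σσᵢ² = 1.99 + 0.61 + 2.19 = 4.79
Sum of off-diagonal covariances = 0.68
σ²_T = 4.79 + 2 × 0.68 = 6.15
α = (k/(k−1))·(1 − Σσᵢ²/σ²_T) = (3/2)·(1 − 4.79/6.15) = 0.33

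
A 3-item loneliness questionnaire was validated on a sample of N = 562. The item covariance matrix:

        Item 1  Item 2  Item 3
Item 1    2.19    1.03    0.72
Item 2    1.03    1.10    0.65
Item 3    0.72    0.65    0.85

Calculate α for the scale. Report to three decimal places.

Σσᵢ² = 2.19 + 1.10 + 0.85 = 4.14
Sum of the distinct covariances = 2.40
σ²_total = 4.14 + 2 × 2.40 = 8.94
α = (k/(k−1))·(1 − Σσᵢ²/σ²_total) = (3/2)·(1 − 4.14/8.94) = 0.805

α = 0.805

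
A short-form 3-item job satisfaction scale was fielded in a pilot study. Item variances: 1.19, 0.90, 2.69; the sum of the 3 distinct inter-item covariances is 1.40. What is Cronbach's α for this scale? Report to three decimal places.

sum of item variances = 1.19 + 0.90 + 2.69 = 4.78
Sum of distinct covariances = 1.40
σ²_T = sum of item variances + 2·Σcov = 4.78 + 2 × 1.40 = 7.58
α = (3/2)·(1 − 4.78/7.58) = 0.554

Cronbach's α = 0.554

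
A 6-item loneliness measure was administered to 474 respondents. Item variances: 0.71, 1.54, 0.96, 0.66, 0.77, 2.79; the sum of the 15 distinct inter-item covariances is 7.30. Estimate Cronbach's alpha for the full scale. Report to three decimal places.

Σσ²ᵢ = 0.71 + 1.54 + 0.96 + 0.66 + 0.77 + 2.79 = 7.43
Sum of distinct covariances = 7.30
σ²_T = Σσ²ᵢ + 2·Σcov = 7.43 + 2 × 7.30 = 22.03
α = (6/5)·(1 − 7.43/22.03) = 0.795

α = 0.795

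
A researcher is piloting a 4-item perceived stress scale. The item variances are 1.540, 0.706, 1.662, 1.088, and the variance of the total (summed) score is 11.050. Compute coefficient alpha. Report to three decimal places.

coefficient alpha = 0.730

Σσᵢ² = 1.540 + 0.706 + 1.662 + 1.088 = 4.996
α = (k/(k−1))·(1 − Σσᵢ²/σ²_T) = (4/3)·(1 − 4.996/11.050) = 0.730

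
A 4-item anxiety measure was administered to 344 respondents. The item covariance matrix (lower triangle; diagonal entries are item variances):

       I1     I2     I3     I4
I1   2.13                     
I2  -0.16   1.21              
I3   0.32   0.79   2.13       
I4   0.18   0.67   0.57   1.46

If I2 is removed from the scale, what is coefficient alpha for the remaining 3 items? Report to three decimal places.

α = 0.408

Remaining items: I1, I3, I4 (k = 3).
Σσᵢ² = 2.13 + 2.13 + 1.46 = 5.72
Var(T) = 5.72 + 2 × 1.07 = 7.86
α (item deleted) = (3/2)·(1 − 5.72/7.86) = 0.408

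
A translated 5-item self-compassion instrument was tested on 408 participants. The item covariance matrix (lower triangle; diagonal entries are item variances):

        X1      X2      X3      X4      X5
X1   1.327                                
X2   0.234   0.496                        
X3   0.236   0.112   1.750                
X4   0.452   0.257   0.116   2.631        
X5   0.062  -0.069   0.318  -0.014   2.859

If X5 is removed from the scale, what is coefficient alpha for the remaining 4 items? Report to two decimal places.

coefficient alpha = 0.42

Remaining items: X1, X2, X3, X4 (k = 4).
Σσ²ᵢ = 1.327 + 0.496 + 1.750 + 2.631 = 6.204
total variance = 6.204 + 2 × 1.407 = 9.018
α (item deleted) = (4/3)·(1 − 6.204/9.018) = 0.42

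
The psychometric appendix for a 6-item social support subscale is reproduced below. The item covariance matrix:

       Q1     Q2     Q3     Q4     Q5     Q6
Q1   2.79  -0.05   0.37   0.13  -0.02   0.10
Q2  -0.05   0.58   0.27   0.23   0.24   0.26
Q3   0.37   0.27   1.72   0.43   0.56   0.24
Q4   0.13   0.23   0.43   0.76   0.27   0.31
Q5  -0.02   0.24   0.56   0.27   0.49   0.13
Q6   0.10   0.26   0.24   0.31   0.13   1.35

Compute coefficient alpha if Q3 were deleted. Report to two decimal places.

Remaining items: Q1, Q2, Q4, Q5, Q6 (k = 5).
ΣVar(i) = 2.79 + 0.58 + 0.76 + 0.49 + 1.35 = 5.97
σ²_total = 5.97 + 2 × 1.60 = 9.17
α (item deleted) = (5/4)·(1 − 5.97/9.17) = 0.44

coefficient alpha = 0.44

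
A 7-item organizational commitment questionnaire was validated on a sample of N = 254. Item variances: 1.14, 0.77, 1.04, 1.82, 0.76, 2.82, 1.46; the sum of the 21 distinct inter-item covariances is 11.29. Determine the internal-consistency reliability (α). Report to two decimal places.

sum of item variances = 1.14 + 0.77 + 1.04 + 1.82 + 0.76 + 2.82 + 1.46 = 9.81
Sum of distinct covariances = 11.29
total variance = sum of item variances + 2·Σcov = 9.81 + 2 × 11.29 = 32.39
α = (7/6)·(1 − 9.81/32.39) = 0.81

α = 0.81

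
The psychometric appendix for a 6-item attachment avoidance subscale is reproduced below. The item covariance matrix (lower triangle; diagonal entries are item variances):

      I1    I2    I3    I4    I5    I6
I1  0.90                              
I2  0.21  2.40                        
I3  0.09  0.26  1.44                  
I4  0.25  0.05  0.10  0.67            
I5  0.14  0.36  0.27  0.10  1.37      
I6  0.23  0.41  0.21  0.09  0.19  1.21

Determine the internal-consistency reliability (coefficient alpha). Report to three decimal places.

Σσᵢ² = 0.90 + 2.40 + 1.44 + 0.67 + 1.37 + 1.21 = 7.99
Sum of off-diagonal covariances = 2.96
σ²_total = 7.99 + 2 × 2.96 = 13.91
α = (k/(k−1))·(1 − Σσᵢ²/σ²_total) = (6/5)·(1 − 7.99/13.91) = 0.511

coefficient alpha = 0.511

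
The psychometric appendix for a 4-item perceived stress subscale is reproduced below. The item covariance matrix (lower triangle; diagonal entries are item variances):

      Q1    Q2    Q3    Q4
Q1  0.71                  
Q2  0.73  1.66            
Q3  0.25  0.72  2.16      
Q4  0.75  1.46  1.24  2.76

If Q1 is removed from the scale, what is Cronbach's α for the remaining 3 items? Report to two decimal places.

α = 0.76

Remaining items: Q2, Q3, Q4 (k = 3).
Σσ²ᵢ = 1.66 + 2.16 + 2.76 = 6.58
total variance = 6.58 + 2 × 3.42 = 13.42
α (item deleted) = (3/2)·(1 − 6.58/13.42) = 0.76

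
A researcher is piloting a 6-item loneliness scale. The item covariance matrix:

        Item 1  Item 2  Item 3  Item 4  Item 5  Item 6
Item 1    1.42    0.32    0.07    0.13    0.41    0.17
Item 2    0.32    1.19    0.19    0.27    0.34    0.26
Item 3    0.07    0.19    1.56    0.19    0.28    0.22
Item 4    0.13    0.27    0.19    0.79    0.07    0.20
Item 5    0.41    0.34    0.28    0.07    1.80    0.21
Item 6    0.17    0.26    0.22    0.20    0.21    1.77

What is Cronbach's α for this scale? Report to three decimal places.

ΣVar(i) = 1.42 + 1.19 + 1.56 + 0.79 + 1.80 + 1.77 = 8.53
Sum of off-diagonal covariances = 3.33
σ²_total = 8.53 + 2 × 3.33 = 15.19
α = (k/(k−1))·(1 − ΣVar(i)/σ²_total) = (6/5)·(1 − 8.53/15.19) = 0.526

Cronbach's α = 0.526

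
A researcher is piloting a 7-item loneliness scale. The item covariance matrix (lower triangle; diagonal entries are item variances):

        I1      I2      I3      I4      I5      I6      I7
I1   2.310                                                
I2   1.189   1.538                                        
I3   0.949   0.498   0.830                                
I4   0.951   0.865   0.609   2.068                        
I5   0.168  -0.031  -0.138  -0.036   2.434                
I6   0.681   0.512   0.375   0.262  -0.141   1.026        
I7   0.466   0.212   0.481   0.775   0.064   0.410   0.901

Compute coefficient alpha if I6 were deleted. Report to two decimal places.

coefficient alpha = 0.70

Remaining items: I1, I2, I3, I4, I5, I7 (k = 6).
sum of item variances = 2.310 + 1.538 + 0.830 + 2.068 + 2.434 + 0.901 = 10.081
σ²_total = 10.081 + 2 × 7.022 = 24.125
α (item deleted) = (6/5)·(1 − 10.081/24.125) = 0.70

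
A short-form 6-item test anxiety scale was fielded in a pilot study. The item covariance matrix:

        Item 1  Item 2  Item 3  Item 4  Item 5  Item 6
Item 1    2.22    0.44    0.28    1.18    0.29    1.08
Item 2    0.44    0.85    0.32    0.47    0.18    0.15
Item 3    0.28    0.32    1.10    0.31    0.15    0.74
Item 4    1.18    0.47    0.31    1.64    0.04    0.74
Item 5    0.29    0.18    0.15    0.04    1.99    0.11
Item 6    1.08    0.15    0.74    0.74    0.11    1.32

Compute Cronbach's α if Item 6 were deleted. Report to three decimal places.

Cronbach's α = 0.605

Remaining items: Item 1, Item 2, Item 3, Item 4, Item 5 (k = 5).
Σσ²ᵢ = 2.22 + 0.85 + 1.10 + 1.64 + 1.99 = 7.80
Var(T) = 7.80 + 2 × 3.66 = 15.12
α (item deleted) = (5/4)·(1 − 7.80/15.12) = 0.605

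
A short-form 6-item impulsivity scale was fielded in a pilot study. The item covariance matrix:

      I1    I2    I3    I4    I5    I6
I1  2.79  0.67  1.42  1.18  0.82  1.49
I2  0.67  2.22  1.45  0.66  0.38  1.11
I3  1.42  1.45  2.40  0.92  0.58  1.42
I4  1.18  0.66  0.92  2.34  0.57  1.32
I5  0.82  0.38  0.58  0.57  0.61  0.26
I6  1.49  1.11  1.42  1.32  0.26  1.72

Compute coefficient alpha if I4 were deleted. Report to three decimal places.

coefficient alpha = 0.829

Remaining items: I1, I2, I3, I5, I6 (k = 5).
ΣVar(i) = 2.79 + 2.22 + 2.40 + 0.61 + 1.72 = 9.74
total variance = 9.74 + 2 × 9.60 = 28.94
α (item deleted) = (5/4)·(1 − 9.74/28.94) = 0.829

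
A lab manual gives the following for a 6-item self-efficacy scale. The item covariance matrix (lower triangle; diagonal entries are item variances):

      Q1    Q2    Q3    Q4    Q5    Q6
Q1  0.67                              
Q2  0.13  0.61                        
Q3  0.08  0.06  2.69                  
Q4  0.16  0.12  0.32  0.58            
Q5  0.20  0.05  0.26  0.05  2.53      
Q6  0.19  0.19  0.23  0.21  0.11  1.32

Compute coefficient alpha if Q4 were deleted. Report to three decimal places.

Remaining items: Q1, Q2, Q3, Q5, Q6 (k = 5).
sum of item variances = 0.67 + 0.61 + 2.69 + 2.53 + 1.32 = 7.82
total variance = 7.82 + 2 × 1.50 = 10.82
α (item deleted) = (5/4)·(1 − 7.82/10.82) = 0.347

coefficient alpha = 0.347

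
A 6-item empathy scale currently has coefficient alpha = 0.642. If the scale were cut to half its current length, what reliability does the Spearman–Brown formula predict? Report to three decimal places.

Length factor m = 1/2
α' = m·α / (1 − (1−m)·α)
   = 1/2 × 0.642 / (1 − (1 − 1/2) × 0.642)
   = 0.3210 / 0.6790 = 0.473

predicted reliability = 0.473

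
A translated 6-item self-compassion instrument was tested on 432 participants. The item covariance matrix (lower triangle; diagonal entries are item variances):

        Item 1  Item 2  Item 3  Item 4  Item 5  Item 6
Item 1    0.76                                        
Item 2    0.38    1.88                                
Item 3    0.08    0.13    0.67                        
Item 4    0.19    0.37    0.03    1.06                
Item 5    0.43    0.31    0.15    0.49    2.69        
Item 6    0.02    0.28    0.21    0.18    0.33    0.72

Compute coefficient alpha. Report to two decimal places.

α = 0.58

sum of item variances = 0.76 + 1.88 + 0.67 + 1.06 + 2.69 + 0.72 = 7.78
Σ_{i<j} σ_ij = 3.58
Var(T) = 7.78 + 2 × 3.58 = 14.94
α = (k/(k−1))·(1 − sum of item variances/Var(T)) = (6/5)·(1 − 7.78/14.94) = 0.58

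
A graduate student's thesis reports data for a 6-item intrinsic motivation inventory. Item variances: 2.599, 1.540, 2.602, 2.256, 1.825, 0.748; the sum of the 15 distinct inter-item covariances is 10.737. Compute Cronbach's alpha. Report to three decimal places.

Σσ²ᵢ = 2.599 + 1.540 + 2.602 + 2.256 + 1.825 + 0.748 = 11.570
Sum of distinct covariances = 10.737
σ²_T = Σσ²ᵢ + 2·Σcov = 11.570 + 2 × 10.737 = 33.044
α = (6/5)·(1 − 11.570/33.044) = 0.780

α = 0.780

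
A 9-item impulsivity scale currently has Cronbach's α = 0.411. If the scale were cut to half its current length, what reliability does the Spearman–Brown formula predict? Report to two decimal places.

predicted reliability = 0.26

Length factor m = 1/2
α' = m·α / (1 − (1−m)·α)
   = 1/2 × 0.411 / (1 − (1 − 1/2) × 0.411)
   = 0.2055 / 0.7945 = 0.26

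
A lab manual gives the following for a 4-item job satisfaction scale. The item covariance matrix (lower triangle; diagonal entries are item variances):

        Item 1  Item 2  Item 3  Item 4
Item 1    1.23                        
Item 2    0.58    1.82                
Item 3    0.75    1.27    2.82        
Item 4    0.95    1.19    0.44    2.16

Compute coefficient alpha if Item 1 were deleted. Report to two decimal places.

α = 0.69

Remaining items: Item 2, Item 3, Item 4 (k = 3).
ΣVar(i) = 1.82 + 2.82 + 2.16 = 6.80
σ²_total = 6.80 + 2 × 2.90 = 12.60
α (item deleted) = (3/2)·(1 − 6.80/12.60) = 0.69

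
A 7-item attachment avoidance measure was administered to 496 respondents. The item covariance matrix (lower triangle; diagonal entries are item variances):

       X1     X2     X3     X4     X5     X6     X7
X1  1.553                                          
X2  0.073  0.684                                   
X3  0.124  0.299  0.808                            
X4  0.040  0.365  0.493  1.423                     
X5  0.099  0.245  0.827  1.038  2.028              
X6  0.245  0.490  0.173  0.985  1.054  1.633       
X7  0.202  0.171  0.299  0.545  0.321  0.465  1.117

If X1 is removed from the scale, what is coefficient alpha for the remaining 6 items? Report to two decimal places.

Remaining items: X2, X3, X4, X5, X6, X7 (k = 6).
Σσ²ᵢ = 0.684 + 0.808 + 1.423 + 2.028 + 1.633 + 1.117 = 7.693
σ²_total = 7.693 + 2 × 7.770 = 23.233
α (item deleted) = (6/5)·(1 − 7.693/23.233) = 0.80

coefficient alpha = 0.80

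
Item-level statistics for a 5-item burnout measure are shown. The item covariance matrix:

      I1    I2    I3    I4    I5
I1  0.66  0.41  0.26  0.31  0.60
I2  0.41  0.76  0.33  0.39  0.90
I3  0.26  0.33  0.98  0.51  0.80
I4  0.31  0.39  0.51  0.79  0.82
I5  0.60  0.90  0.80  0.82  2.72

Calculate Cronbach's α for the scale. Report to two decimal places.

sum of item variances = 0.66 + 0.76 + 0.98 + 0.79 + 2.72 = 5.91
Sum of the distinct covariances = 5.33
total variance = 5.91 + 2 × 5.33 = 16.57
α = (k/(k−1))·(1 − sum of item variances/total variance) = (5/4)·(1 − 5.91/16.57) = 0.80

α = 0.80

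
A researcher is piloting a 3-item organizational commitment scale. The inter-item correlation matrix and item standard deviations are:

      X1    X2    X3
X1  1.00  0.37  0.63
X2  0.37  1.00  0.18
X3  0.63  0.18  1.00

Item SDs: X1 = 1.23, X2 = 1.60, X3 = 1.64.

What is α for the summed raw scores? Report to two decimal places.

Σσ²ᵢ = 1.23² + 1.60² + 1.64² = 6.7625
Covariances σ_ij = r_ij · s_i · s_j:
  σ(X1,X2) = 0.37 × 1.23 × 1.60 = 0.7282
  σ(X1,X3) = 0.63 × 1.23 × 1.64 = 1.2708
  σ(X2,X3) = 0.18 × 1.60 × 1.64 = 0.4723
σ²_T = Σσ²ᵢ + 2·Σσ_ij = 6.7625 + 2 × 2.4713 = 11.7051
α = (3/2)·(1 − 6.7625/11.7051) = 0.63

α = 0.63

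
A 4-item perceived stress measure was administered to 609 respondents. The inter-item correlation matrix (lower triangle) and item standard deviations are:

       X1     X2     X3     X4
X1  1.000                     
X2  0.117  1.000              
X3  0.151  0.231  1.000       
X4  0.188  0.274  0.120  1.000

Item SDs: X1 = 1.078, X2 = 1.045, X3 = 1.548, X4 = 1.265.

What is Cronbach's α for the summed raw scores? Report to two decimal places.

Σσ²ᵢ = 1.078² + 1.045² + 1.548² + 1.265² = 6.2506
Covariances σ_ij = r_ij · s_i · s_j:
  σ(X1,X2) = 0.117 × 1.078 × 1.045 = 0.1318
  σ(X1,X3) = 0.151 × 1.078 × 1.548 = 0.2520
  σ(X1,X4) = 0.188 × 1.078 × 1.265 = 0.2564
  σ(X2,X3) = 0.231 × 1.045 × 1.548 = 0.3737
  σ(X2,X4) = 0.274 × 1.045 × 1.265 = 0.3622
  σ(X3,X4) = 0.120 × 1.548 × 1.265 = 0.2350
σ²_T = Σσ²ᵢ + 2·Σσ_ij = 6.2506 + 2 × 1.6111 = 9.4728
α = (4/3)·(1 − 6.2506/9.4728) = 0.45

Cronbach's α = 0.45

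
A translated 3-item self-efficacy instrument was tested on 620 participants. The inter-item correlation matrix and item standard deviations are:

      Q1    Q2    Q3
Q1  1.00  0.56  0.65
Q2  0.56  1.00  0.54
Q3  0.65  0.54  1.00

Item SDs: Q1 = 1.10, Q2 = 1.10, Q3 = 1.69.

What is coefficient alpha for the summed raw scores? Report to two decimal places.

α = 0.78

Σσ²ᵢ = 1.10² + 1.10² + 1.69² = 5.2761
Covariances σ_ij = r_ij · s_i · s_j:
  σ(Q1,Q2) = 0.56 × 1.10 × 1.10 = 0.6776
  σ(Q1,Q3) = 0.65 × 1.10 × 1.69 = 1.2084
  σ(Q2,Q3) = 0.54 × 1.10 × 1.69 = 1.0039
σ²_T = Σσ²ᵢ + 2·Σσ_ij = 5.2761 + 2 × 2.8899 = 11.0559
α = (3/2)·(1 − 5.2761/11.0559) = 0.78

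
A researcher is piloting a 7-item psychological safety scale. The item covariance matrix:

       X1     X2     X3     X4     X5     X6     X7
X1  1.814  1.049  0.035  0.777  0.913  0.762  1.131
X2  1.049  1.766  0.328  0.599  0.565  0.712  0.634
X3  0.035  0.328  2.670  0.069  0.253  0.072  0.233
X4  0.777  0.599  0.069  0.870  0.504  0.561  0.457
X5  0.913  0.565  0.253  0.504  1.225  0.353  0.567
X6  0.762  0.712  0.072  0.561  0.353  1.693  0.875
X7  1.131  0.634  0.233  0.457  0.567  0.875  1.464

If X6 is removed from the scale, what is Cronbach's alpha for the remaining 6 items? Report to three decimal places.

Remaining items: X1, X2, X3, X4, X5, X7 (k = 6).
ΣVar(i) = 1.814 + 1.766 + 2.670 + 0.870 + 1.225 + 1.464 = 9.809
σ²_total = 9.809 + 2 × 8.114 = 26.037
α (item deleted) = (6/5)·(1 − 9.809/26.037) = 0.748

Cronbach's alpha = 0.748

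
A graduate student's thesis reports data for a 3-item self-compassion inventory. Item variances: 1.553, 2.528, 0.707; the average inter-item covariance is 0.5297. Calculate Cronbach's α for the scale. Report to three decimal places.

sum of item variances = 1.553 + 2.528 + 0.707 = 4.788
Sum of the 3 distinct covariances = 3 × 0.5297 = 1.5891
σ²_T = sum of item variances + 2·Σcov = 4.788 + 2 × 1.5891 = 7.9662
α = (3/2)·(1 − 4.788/7.9662) = 0.598

Cronbach's α = 0.598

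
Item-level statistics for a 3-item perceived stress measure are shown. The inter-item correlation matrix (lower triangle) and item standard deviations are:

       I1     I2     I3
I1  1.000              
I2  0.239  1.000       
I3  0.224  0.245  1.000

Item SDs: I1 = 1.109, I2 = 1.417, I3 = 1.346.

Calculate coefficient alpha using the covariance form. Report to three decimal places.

α = 0.477

Σσ²ᵢ = 1.109² + 1.417² + 1.346² = 5.0495
Covariances σ_ij = r_ij · s_i · s_j:
  σ(I1,I2) = 0.239 × 1.109 × 1.417 = 0.3756
  σ(I1,I3) = 0.224 × 1.109 × 1.346 = 0.3344
  σ(I2,I3) = 0.245 × 1.417 × 1.346 = 0.4673
σ²_T = Σσ²ᵢ + 2·Σσ_ij = 5.0495 + 2 × 1.1773 = 7.4041
α = (3/2)·(1 − 5.0495/7.4041) = 0.477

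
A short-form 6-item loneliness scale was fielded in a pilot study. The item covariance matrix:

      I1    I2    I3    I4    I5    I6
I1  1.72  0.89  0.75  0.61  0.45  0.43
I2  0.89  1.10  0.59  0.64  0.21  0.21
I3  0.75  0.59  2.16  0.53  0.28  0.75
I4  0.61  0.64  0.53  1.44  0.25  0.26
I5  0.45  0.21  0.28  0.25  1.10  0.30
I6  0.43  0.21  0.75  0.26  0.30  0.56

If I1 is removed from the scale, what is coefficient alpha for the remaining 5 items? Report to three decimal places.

coefficient alpha = 0.698

Remaining items: I2, I3, I4, I5, I6 (k = 5).
ΣVar(i) = 1.10 + 2.16 + 1.44 + 1.10 + 0.56 = 6.36
σ²_T = 6.36 + 2 × 4.02 = 14.40
α (item deleted) = (5/4)·(1 − 6.36/14.40) = 0.698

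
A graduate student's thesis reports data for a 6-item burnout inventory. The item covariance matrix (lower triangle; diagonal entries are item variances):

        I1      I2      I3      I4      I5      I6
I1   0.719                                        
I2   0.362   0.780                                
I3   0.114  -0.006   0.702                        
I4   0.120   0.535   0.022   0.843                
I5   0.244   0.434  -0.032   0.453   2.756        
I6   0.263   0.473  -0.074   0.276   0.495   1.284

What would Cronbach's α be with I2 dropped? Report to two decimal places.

Remaining items: I1, I3, I4, I5, I6 (k = 5).
Σσ²ᵢ = 0.719 + 0.702 + 0.843 + 2.756 + 1.284 = 6.304
Var(T) = 6.304 + 2 × 1.881 = 10.066
α (item deleted) = (5/4)·(1 − 6.304/10.066) = 0.47

Cronbach's α = 0.47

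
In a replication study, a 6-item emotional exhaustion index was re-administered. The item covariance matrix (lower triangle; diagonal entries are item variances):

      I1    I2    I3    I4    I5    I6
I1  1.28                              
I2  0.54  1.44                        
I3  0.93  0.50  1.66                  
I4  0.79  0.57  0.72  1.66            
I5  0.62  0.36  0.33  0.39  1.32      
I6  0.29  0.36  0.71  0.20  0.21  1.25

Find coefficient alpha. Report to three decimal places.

ΣVar(i) = 1.28 + 1.44 + 1.66 + 1.66 + 1.32 + 1.25 = 8.61
Sum of off-diagonal covariances = 7.52
total variance = 8.61 + 2 × 7.52 = 23.65
α = (k/(k−1))·(1 − ΣVar(i)/total variance) = (6/5)·(1 − 8.61/23.65) = 0.763

α = 0.763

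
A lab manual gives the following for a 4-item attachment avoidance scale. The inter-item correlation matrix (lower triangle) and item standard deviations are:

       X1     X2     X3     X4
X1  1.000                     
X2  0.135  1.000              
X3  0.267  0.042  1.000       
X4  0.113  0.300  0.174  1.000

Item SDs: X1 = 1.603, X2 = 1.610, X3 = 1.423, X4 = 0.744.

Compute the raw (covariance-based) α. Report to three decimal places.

α = 0.412

Σσ²ᵢ = 1.603² + 1.610² + 1.423² + 0.744² = 7.7402
Covariances σ_ij = r_ij · s_i · s_j:
  σ(X1,X2) = 0.135 × 1.603 × 1.610 = 0.3484
  σ(X1,X3) = 0.267 × 1.603 × 1.423 = 0.6090
  σ(X1,X4) = 0.113 × 1.603 × 0.744 = 0.1348
  σ(X2,X3) = 0.042 × 1.610 × 1.423 = 0.0962
  σ(X2,X4) = 0.300 × 1.610 × 0.744 = 0.3594
  σ(X3,X4) = 0.174 × 1.423 × 0.744 = 0.1842
σ²_T = Σσ²ᵢ + 2·Σσ_ij = 7.7402 + 2 × 1.7320 = 11.2042
α = (4/3)·(1 − 7.7402/11.2042) = 0.412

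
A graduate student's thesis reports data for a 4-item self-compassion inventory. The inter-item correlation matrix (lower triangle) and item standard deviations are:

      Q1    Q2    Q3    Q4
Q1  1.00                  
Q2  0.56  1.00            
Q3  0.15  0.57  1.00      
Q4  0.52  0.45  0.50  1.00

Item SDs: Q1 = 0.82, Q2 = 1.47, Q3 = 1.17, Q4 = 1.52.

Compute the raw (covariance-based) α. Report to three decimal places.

α = 0.762

Σσ²ᵢ = 0.82² + 1.47² + 1.17² + 1.52² = 6.5126
Covariances σ_ij = r_ij · s_i · s_j:
  σ(Q1,Q2) = 0.56 × 0.82 × 1.47 = 0.6750
  σ(Q1,Q3) = 0.15 × 0.82 × 1.17 = 0.1439
  σ(Q1,Q4) = 0.52 × 0.82 × 1.52 = 0.6481
  σ(Q2,Q3) = 0.57 × 1.47 × 1.17 = 0.9803
  σ(Q2,Q4) = 0.45 × 1.47 × 1.52 = 1.0055
  σ(Q3,Q4) = 0.50 × 1.17 × 1.52 = 0.8892
σ²_T = Σσ²ᵢ + 2·Σσ_ij = 6.5126 + 2 × 4.3420 = 15.1966
α = (4/3)·(1 − 6.5126/15.1966) = 0.762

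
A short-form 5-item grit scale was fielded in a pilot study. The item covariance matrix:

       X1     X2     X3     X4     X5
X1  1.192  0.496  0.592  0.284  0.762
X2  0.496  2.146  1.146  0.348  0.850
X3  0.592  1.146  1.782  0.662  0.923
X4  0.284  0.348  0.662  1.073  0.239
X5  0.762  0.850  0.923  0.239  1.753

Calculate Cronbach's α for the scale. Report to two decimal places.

α = 0.77

Σσ²ᵢ = 1.192 + 2.146 + 1.782 + 1.073 + 1.753 = 7.946
Σ_{i<j} σ_ij = 6.302
σ²_T = 7.946 + 2 × 6.302 = 20.550
α = (k/(k−1))·(1 − Σσ²ᵢ/σ²_T) = (5/4)·(1 − 7.946/20.550) = 0.77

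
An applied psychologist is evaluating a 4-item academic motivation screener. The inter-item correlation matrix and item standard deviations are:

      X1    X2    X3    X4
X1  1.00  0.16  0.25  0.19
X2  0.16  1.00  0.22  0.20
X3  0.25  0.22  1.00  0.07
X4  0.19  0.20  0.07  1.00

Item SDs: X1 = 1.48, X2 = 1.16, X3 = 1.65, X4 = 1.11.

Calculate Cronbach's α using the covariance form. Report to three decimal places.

Cronbach's α = 0.465

Σσ²ᵢ = 1.48² + 1.16² + 1.65² + 1.11² = 7.4906
Covariances σ_ij = r_ij · s_i · s_j:
  σ(X1,X2) = 0.16 × 1.48 × 1.16 = 0.2747
  σ(X1,X3) = 0.25 × 1.48 × 1.65 = 0.6105
  σ(X1,X4) = 0.19 × 1.48 × 1.11 = 0.3121
  σ(X2,X3) = 0.22 × 1.16 × 1.65 = 0.4211
  σ(X2,X4) = 0.20 × 1.16 × 1.11 = 0.2575
  σ(X3,X4) = 0.07 × 1.65 × 1.11 = 0.1282
σ²_T = Σσ²ᵢ + 2·Σσ_ij = 7.4906 + 2 × 2.0041 = 11.4988
α = (4/3)·(1 − 7.4906/11.4988) = 0.465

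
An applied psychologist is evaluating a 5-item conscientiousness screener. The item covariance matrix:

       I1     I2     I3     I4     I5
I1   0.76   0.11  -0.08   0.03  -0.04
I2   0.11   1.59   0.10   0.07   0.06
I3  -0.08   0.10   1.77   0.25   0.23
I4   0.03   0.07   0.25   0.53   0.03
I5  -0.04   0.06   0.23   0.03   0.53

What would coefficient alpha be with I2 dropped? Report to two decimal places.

coefficient alpha = 0.25

Remaining items: I1, I3, I4, I5 (k = 4).
sum of item variances = 0.76 + 1.77 + 0.53 + 0.53 = 3.59
σ²_T = 3.59 + 2 × 0.42 = 4.43
α (item deleted) = (4/3)·(1 − 3.59/4.43) = 0.25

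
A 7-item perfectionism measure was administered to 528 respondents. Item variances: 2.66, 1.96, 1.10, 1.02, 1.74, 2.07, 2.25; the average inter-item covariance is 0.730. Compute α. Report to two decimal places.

Σσᵢ² = 2.66 + 1.96 + 1.10 + 1.02 + 1.74 + 2.07 + 2.25 = 12.80
Sum of the 21 distinct covariances = 21 × 0.730 = 15.330
σ²_T = Σσᵢ² + 2·Σcov = 12.80 + 2 × 15.330 = 43.460
α = (7/6)·(1 − 12.80/43.460) = 0.82

α = 0.82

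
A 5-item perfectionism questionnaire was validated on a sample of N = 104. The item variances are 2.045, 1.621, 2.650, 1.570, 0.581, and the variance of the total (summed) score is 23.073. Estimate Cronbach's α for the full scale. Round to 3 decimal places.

α = 0.791

Σσᵢ² = 2.045 + 1.621 + 2.650 + 1.570 + 0.581 = 8.467
α = (k/(k−1))·(1 − Σσᵢ²/total variance) = (5/4)·(1 − 8.467/23.073) = 0.791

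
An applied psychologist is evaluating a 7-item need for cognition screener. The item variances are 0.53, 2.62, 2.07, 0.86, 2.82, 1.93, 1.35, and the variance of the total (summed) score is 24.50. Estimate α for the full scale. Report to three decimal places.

Σσᵢ² = 0.53 + 2.62 + 2.07 + 0.86 + 2.82 + 1.93 + 1.35 = 12.18
α = (k/(k−1))·(1 − Σσᵢ²/Var(T)) = (7/6)·(1 − 12.18/24.50) = 0.587

α = 0.587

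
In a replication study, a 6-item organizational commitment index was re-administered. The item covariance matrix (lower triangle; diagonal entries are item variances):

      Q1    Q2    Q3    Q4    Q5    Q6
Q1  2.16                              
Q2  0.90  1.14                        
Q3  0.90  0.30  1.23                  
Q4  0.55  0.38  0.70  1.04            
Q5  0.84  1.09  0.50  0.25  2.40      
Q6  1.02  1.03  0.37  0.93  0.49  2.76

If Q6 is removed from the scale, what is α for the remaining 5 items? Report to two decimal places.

Remaining items: Q1, Q2, Q3, Q4, Q5 (k = 5).
Σσᵢ² = 2.16 + 1.14 + 1.23 + 1.04 + 2.40 = 7.97
σ²_T = 7.97 + 2 × 6.41 = 20.79
α (item deleted) = (5/4)·(1 − 7.97/20.79) = 0.77

α = 0.77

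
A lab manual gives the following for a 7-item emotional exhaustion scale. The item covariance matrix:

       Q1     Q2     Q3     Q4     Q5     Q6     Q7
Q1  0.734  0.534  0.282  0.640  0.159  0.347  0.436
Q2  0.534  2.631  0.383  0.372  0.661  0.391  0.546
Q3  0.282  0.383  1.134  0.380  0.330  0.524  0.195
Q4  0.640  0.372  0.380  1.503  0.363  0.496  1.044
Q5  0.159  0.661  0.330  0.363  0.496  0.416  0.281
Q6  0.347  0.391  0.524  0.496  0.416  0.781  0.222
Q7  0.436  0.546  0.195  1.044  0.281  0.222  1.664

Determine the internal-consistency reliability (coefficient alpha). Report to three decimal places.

coefficient alpha = 0.779

Σσᵢ² = 0.734 + 2.631 + 1.134 + 1.503 + 0.496 + 0.781 + 1.664 = 8.943
Σ_{i<j} σ_ij = 9.002
total variance = 8.943 + 2 × 9.002 = 26.947
α = (k/(k−1))·(1 − Σσᵢ²/total variance) = (7/6)·(1 − 8.943/26.947) = 0.779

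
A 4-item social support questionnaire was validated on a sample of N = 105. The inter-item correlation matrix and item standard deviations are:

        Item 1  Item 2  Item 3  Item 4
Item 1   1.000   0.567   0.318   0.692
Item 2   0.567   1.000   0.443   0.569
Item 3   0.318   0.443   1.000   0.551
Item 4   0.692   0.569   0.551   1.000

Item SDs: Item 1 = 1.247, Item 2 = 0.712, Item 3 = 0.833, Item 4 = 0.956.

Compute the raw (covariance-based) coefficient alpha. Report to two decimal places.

α = 0.80

Σσ²ᵢ = 1.247² + 0.712² + 0.833² + 0.956² = 3.6698
Covariances σ_ij = r_ij · s_i · s_j:
  σ(Item 1,Item 2) = 0.567 × 1.247 × 0.712 = 0.5034
  σ(Item 1,Item 3) = 0.318 × 1.247 × 0.833 = 0.3303
  σ(Item 1,Item 4) = 0.692 × 1.247 × 0.956 = 0.8250
  σ(Item 2,Item 3) = 0.443 × 0.712 × 0.833 = 0.2627
  σ(Item 2,Item 4) = 0.569 × 0.712 × 0.956 = 0.3873
  σ(Item 3,Item 4) = 0.551 × 0.833 × 0.956 = 0.4388
σ²_T = Σσ²ᵢ + 2·Σσ_ij = 3.6698 + 2 × 2.7475 = 9.1648
α = (4/3)·(1 − 3.6698/9.1648) = 0.80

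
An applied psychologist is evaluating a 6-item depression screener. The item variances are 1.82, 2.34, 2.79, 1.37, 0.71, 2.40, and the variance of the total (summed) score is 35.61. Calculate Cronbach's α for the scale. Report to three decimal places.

ΣVar(i) = 1.82 + 2.34 + 2.79 + 1.37 + 0.71 + 2.40 = 11.43
α = (k/(k−1))·(1 − ΣVar(i)/total variance) = (6/5)·(1 − 11.43/35.61) = 0.815

Cronbach's α = 0.815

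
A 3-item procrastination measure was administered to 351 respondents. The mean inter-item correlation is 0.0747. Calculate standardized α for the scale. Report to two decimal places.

Standardized α = k·r̄ / (1 + (k−1)·r̄) = 3 × 0.0747 / (1 + 2 × 0.0747)
  = 0.2241 / 1.1494 = 0.19

standardized α = 0.19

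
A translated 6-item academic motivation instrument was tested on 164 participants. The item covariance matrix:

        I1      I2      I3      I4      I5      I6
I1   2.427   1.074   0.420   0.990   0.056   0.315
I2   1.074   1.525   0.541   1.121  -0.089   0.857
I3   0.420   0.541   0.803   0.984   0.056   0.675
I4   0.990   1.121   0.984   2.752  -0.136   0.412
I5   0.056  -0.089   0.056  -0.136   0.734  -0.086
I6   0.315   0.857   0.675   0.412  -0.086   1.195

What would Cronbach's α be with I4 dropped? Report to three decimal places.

α = 0.667

Remaining items: I1, I2, I3, I5, I6 (k = 5).
Σσᵢ² = 2.427 + 1.525 + 0.803 + 0.734 + 1.195 = 6.684
σ²_total = 6.684 + 2 × 3.819 = 14.322
α (item deleted) = (5/4)·(1 − 6.684/14.322) = 0.667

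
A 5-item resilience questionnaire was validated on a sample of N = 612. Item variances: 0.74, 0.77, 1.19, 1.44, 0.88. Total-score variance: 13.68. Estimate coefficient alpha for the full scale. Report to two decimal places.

Σσ²ᵢ = 0.74 + 0.77 + 1.19 + 1.44 + 0.88 = 5.02
α = (k/(k−1))·(1 − Σσ²ᵢ/σ²_T) = (5/4)·(1 − 5.02/13.68) = 0.79

α = 0.79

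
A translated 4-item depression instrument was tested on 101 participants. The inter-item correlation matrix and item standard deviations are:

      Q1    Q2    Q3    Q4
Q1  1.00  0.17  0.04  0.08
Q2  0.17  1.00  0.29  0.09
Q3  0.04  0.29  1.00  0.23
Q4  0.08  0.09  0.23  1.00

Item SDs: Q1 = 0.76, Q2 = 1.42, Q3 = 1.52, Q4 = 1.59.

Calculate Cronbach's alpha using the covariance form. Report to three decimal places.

Σσ²ᵢ = 0.76² + 1.42² + 1.52² + 1.59² = 7.4325
Covariances σ_ij = r_ij · s_i · s_j:
  σ(Q1,Q2) = 0.17 × 0.76 × 1.42 = 0.1835
  σ(Q1,Q3) = 0.04 × 0.76 × 1.52 = 0.0462
  σ(Q1,Q4) = 0.08 × 0.76 × 1.59 = 0.0967
  σ(Q2,Q3) = 0.29 × 1.42 × 1.52 = 0.6259
  σ(Q2,Q4) = 0.09 × 1.42 × 1.59 = 0.2032
  σ(Q3,Q4) = 0.23 × 1.52 × 1.59 = 0.5559
σ²_T = Σσ²ᵢ + 2·Σσ_ij = 7.4325 + 2 × 1.7114 = 10.8553
α = (4/3)·(1 − 7.4325/10.8553) = 0.420

α = 0.420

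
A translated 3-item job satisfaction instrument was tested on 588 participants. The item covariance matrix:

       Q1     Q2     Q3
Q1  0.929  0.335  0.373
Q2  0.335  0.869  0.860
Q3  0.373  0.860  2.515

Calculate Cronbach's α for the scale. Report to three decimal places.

Cronbach's α = 0.631

sum of item variances = 0.929 + 0.869 + 2.515 = 4.313
Sum of off-diagonal covariances = 1.568
total variance = 4.313 + 2 × 1.568 = 7.449
α = (k/(k−1))·(1 − sum of item variances/total variance) = (3/2)·(1 − 4.313/7.449) = 0.631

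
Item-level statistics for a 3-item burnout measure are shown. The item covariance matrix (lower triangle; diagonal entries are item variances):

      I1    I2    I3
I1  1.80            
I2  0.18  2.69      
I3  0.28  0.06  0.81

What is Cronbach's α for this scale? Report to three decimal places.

ΣVar(i) = 1.80 + 2.69 + 0.81 = 5.30
Sum of off-diagonal covariances = 0.52
σ²_total = 5.30 + 2 × 0.52 = 6.34
α = (k/(k−1))·(1 − ΣVar(i)/σ²_total) = (3/2)·(1 − 5.30/6.34) = 0.246

Cronbach's α = 0.246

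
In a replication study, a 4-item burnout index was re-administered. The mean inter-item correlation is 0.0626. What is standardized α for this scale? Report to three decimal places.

α = 0.211

Standardized α = k·r̄ / (1 + (k−1)·r̄) = 4 × 0.0626 / (1 + 3 × 0.0626)
  = 0.2504 / 1.1878 = 0.211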